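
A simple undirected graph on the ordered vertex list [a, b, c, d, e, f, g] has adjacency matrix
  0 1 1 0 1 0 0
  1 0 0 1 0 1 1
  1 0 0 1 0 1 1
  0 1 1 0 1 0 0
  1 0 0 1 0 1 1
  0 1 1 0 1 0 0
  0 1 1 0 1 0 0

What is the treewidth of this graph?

A width-3 tree decomposition is:
Bags: B1 = {b, c, e, f}  B2 = {b, c, d, e}  B3 = {a, b, c, e}  B4 = {b, c, e, g}
Tree: B1–B2, B2–B3, B3–B4
Each bag holds 4 vertices, so the decomposition has width 3, which upper-bounds the treewidth. For the lower bound: the 4 vertex sets {c,f}, {d,e}, {b}, {a} are disjoint, each induces a connected subgraph, and every pair is joined by at least one edge of G. Contracting each set to a single vertex therefore yields K_{4} as a minor, and since treewidth is minor-monotone, tw(G) ≥ tw(K_{4}) = 3. Hence tw(G) = 3 exactly.

3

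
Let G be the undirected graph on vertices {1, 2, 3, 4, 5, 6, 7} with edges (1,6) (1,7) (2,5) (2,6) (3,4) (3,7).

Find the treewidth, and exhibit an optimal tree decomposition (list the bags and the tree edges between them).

Treewidth 1.
One such decomposition:
Bags: B1 = {3, 4}  B2 = {3, 7}  B3 = {1, 7}  B4 = {1, 6}  B5 = {2, 6}  B6 = {2, 5}
Tree: B1–B2, B2–B3, B3–B4, B4–B5, B5–B6

Every bag has size at most 2, so the width is 2 − 1 = 1 and tw(G) ≤ 1. Any graph with an edge has treewidth ≥ 1, and G has the edge 4–3. Therefore the treewidth is 1.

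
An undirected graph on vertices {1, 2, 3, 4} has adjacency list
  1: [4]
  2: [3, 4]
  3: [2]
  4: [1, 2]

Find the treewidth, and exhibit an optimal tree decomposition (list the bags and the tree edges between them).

The largest bag has 2 vertices, giving width 1; this decomposition certifies tw(G) ≤ 1. Since G has at least one edge (e.g. 1–4), it is not an edgeless graph, so tw(G) ≥ 1. Combining the bounds, tw(G) = 1.

Treewidth 1.
Bags: B1 = {1, 4}  B2 = {2, 4}  B3 = {2, 3}
Tree: B1–B2, B2–B3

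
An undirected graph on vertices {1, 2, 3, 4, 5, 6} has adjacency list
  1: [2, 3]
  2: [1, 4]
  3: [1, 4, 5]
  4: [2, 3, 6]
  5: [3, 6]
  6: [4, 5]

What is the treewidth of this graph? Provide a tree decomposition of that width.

Treewidth 2.
One such decomposition:
Bags: B1 = {3, 5, 6}  B2 = {3, 4, 6}  B3 = {1, 3, 4}  B4 = {1, 2, 4}
Tree: B1–B2, B2–B3, B3–B4

Each bag holds 3 vertices, so the decomposition has width 2, which upper-bounds the treewidth. The edges 5–6–4–3–5 form a cycle, so G is not a tree and its treewidth is at least 2. Hence tw(G) = 2 exactly.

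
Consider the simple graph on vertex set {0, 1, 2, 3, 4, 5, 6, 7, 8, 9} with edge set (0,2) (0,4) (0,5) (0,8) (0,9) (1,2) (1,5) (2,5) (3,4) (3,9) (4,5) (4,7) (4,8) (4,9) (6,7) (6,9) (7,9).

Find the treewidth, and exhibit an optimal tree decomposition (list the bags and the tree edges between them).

Every bag has size at most 3, so the width is 3 − 1 = 2 and tw(G) ≤ 2. Conversely, {1, 2, 5} is a clique of size 3, and the vertices of any clique must share a bag in every tree decomposition; so some bag has ≥ 3 vertices and tw(G) ≥ 2. The upper and lower bounds meet at 2, so that is the treewidth.

Treewidth 2.
Bags: B1 = {0, 4, 5}  B2 = {0, 4, 8}  B3 = {0, 2, 5}  B4 = {1, 2, 5}  B5 = {0, 4, 9}  B6 = {4, 7, 9}  B7 = {6, 7, 9}  B8 = {3, 4, 9}
Tree: B1–B2, B1–B3, B3–B4, B2–B5, B5–B6, B6–B7, B6–B8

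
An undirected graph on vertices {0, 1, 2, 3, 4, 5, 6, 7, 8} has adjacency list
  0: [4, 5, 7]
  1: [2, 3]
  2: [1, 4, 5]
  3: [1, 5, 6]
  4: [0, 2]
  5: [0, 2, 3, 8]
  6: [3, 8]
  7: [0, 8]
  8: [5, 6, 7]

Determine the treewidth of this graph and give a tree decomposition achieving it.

Treewidth 3.
One such decomposition:
Bags: B1 = {3, 6, 7, 8}  B2 = {3, 5, 7, 8}  B3 = {0, 3, 5, 7}  B4 = {0, 1, 3, 5}  B5 = {0, 1, 2, 5}  B6 = {0, 1, 2, 4}
Tree: B1–B2, B2–B3, B3–B4, B4–B5, B5–B6

Every bag has size at most 4, so the width is 4 − 1 = 3 and tw(G) ≤ 3. For the lower bound: the 4 vertex sets {6,7,8}, {3}, {5}, {0,1,2,4} are disjoint, each induces a connected subgraph, and every pair is joined by at least one edge of G. Contracting each set to a single vertex therefore yields K_{4} as a minor, and since treewidth is minor-monotone, tw(G) ≥ tw(K_{4}) = 3. Therefore the treewidth is 3.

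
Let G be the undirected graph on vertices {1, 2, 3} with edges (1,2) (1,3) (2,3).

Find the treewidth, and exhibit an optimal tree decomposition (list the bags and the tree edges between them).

Treewidth 2.
One optimal decomposition is:
Bags: B1 = {1, 2, 3}
Tree: (single bag)

A single bag containing all 3 vertices is trivially a valid decomposition of width 2. Conversely, {1, 2, 3} is a clique of size 3, and the vertices of any clique must share a bag in every tree decomposition; so some bag has ≥ 3 vertices and tw(G) ≥ 2. Combining the bounds, tw(G) = 2.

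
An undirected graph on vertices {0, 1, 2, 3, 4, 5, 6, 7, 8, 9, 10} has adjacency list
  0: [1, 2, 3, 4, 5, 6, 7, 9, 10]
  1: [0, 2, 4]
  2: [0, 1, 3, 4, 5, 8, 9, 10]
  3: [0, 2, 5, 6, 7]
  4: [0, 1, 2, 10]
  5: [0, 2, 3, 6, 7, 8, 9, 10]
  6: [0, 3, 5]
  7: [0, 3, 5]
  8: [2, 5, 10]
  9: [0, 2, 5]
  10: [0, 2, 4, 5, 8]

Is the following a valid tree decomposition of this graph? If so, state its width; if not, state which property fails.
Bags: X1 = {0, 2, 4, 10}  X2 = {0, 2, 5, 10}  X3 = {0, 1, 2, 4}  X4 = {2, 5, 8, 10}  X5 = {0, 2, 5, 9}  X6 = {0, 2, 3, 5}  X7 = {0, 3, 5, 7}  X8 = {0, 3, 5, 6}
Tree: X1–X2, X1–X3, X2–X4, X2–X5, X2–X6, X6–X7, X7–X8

Yes; width 3.

Vertex coverage: the bags together contain {0, 1, 2, 3, 4, 5, 6, 7, 8, 9, 10}, the full vertex set. Edge coverage: each edge of G has both endpoints in at least one bag. Running intersection: for every vertex, the bags containing it form a connected subtree. All three properties hold, so this is a valid tree decomposition of width max|bag| − 1 = 3, and hence tw(G) ≤ 3.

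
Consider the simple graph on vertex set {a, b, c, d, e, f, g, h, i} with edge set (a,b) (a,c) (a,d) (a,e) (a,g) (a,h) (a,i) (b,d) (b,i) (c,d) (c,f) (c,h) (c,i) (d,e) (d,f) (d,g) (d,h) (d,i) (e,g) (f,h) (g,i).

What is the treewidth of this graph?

A width-3 tree decomposition is:
Bags: B1 = {a, d, g, i}  B2 = {a, c, d, i}  B3 = {a, c, d, h}  B4 = {a, b, d, i}  B5 = {a, d, e, g}  B6 = {c, d, f, h}
Tree: B1–B2, B2–B3, B1–B4, B1–B5, B3–B6
Every bag has size at most 4, so the width is 4 − 1 = 3 and tw(G) ≤ 3. On the other hand G contains the 4-clique {a, d, e, g}. A clique must lie in a single bag of any decomposition, so no decomposition can have width below 3. Combining the bounds, tw(G) = 3.

3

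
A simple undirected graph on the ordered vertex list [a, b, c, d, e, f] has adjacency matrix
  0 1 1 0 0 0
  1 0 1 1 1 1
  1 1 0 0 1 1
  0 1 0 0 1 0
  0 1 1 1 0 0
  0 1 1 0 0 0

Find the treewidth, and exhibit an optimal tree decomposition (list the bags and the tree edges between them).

Treewidth 2.
One optimal decomposition is:
Bags: B1 = {b, c, e}  B2 = {a, b, c}  B3 = {b, d, e}  B4 = {b, c, f}
Tree: B1–B2, B1–B3, B1–B4

Each bag holds 3 vertices, so the decomposition has width 2, which upper-bounds the treewidth. For the lower bound, the 3 vertices {b, d, e} are pairwise adjacent, and any tree decomposition puts a clique entirely inside one bag — forcing width ≥ 2. Therefore the treewidth is 2.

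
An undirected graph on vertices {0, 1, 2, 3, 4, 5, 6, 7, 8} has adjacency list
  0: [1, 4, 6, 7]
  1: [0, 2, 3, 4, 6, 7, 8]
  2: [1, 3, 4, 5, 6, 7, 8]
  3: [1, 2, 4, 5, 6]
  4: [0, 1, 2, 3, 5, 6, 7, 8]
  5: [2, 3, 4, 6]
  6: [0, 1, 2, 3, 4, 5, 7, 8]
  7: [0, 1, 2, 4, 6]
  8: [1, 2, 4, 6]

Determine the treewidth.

A width-4 tree decomposition is:
Bags: B1 = {1, 2, 4, 6, 8}  B2 = {1, 2, 4, 6, 7}  B3 = {1, 2, 3, 4, 6}  B4 = {2, 3, 4, 5, 6}  B5 = {0, 1, 4, 6, 7}
Tree: B1–B2, B2–B3, B3–B4, B2–B5
The largest bag has 5 vertices, giving width 4; this decomposition certifies tw(G) ≤ 4. For the lower bound, the 5 vertices {0, 1, 4, 6, 7} are pairwise adjacent, and any tree decomposition puts a clique entirely inside one bag — forcing width ≥ 4. Hence tw(G) = 4 exactly.

4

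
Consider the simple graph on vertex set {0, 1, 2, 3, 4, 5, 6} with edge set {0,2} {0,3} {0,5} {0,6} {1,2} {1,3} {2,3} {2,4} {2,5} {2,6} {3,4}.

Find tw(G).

2

A width-2 tree decomposition is:
Bags: B1 = {0, 2, 5}  B2 = {0, 2, 3}  B3 = {1, 2, 3}  B4 = {2, 3, 4}  B5 = {0, 2, 6}
Tree: B1–B2, B2–B3, B3–B4, B1–B5
Each bag holds 3 vertices, so the decomposition has width 2, which upper-bounds the treewidth. Conversely, {0, 2, 3} is a clique of size 3, and the vertices of any clique must share a bag in every tree decomposition; so some bag has ≥ 3 vertices and tw(G) ≥ 2. Therefore the treewidth is 2.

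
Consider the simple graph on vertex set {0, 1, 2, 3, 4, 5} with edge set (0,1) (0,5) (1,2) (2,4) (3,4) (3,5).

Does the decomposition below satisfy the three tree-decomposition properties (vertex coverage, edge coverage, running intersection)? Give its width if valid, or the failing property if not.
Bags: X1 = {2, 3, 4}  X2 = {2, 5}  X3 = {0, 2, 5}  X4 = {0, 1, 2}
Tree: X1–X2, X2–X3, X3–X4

No — edge (3,5) lies in no bag.

A tree decomposition must satisfy three properties: every vertex lies in some bag; for every edge, both endpoints lie together in some bag; and for every vertex, the bags containing it form a connected subtree. Here edge (3,5) lies in no bag, so the decomposition is invalid.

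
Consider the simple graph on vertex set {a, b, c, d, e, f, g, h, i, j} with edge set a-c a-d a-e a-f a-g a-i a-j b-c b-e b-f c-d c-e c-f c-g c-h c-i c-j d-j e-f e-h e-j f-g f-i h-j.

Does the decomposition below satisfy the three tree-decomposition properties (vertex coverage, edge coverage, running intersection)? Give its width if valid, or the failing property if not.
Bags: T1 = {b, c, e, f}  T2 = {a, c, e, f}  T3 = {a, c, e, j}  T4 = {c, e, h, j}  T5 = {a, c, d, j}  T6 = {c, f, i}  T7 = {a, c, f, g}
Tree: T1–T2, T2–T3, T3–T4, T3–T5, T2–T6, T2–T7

No — edge (a,i) lies in no bag.

A tree decomposition must satisfy three properties: every vertex lies in some bag; for every edge, both endpoints lie together in some bag; and for every vertex, the bags containing it form a connected subtree. Here edge (a,i) lies in no bag, so the decomposition is invalid.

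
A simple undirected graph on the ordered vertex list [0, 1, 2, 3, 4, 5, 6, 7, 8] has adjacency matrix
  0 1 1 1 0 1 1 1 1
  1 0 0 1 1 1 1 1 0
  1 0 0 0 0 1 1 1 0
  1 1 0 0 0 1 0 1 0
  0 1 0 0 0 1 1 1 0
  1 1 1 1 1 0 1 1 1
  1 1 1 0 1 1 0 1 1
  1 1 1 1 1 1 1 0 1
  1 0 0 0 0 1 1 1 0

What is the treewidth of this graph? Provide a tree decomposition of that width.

Every bag has size at most 5, so the width is 5 − 1 = 4 and tw(G) ≤ 4. Conversely, {0, 1, 3, 5, 7} is a clique of size 5, and the vertices of any clique must share a bag in every tree decomposition; so some bag has ≥ 5 vertices and tw(G) ≥ 4. The upper and lower bounds meet at 4, so that is the treewidth.

Treewidth 4.
One such decomposition:
Bags: B1 = {0, 1, 5, 6, 7}  B2 = {0, 1, 3, 5, 7}  B3 = {1, 4, 5, 6, 7}  B4 = {0, 2, 5, 6, 7}  B5 = {0, 5, 6, 7, 8}
Tree: B1–B2, B1–B3, B1–B4, B4–B5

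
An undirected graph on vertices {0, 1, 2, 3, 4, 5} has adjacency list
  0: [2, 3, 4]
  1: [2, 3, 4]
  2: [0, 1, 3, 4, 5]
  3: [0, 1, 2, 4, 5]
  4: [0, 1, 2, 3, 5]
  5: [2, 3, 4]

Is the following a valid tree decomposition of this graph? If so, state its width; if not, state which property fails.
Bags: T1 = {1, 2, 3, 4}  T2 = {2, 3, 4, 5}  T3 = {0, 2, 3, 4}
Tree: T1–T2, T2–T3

Every vertex of G appears in some bag (union = {0, 1, 2, 3, 4, 5}); every edge is covered by a bag; and for each vertex v the set of bags containing v is connected in the bag tree. The decomposition is therefore valid. The largest bag has 4 vertices, so the width is 3.

Yes; width 3.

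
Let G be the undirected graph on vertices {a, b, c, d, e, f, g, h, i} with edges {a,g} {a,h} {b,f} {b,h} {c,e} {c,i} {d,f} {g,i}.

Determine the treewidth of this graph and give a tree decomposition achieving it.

Treewidth 1.
Bags: B1 = {d, f}  B2 = {b, f}  B3 = {b, h}  B4 = {a, h}  B5 = {a, g}  B6 = {g, i}  B7 = {c, i}  B8 = {c, e}
Tree: B1–B2, B2–B3, B3–B4, B4–B5, B5–B6, B6–B7, B7–B8

Every bag has size at most 2, so the width is 2 − 1 = 1 and tw(G) ≤ 1. G has an edge, so its treewidth is at least 1. Therefore the treewidth is 1.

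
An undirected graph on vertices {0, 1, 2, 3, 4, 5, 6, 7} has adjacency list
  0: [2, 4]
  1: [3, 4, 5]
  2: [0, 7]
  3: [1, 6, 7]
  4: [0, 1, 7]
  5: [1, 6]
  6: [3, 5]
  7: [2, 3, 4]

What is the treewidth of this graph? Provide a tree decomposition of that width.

The largest bag has 3 vertices, giving width 2; this decomposition certifies tw(G) ≤ 2. Since 0–2–7–4–0 is a cycle in G, G is not acyclic. Forests are exactly the graphs of treewidth ≤ 1, so tw(G) ≥ 2. Therefore the treewidth is 2.

Treewidth 2.
One such decomposition:
Bags: B1 = {0, 2, 4}  B2 = {2, 4, 7}  B3 = {1, 4, 7}  B4 = {1, 3, 7}  B5 = {1, 3, 5}  B6 = {3, 5, 6}
Tree: B1–B2, B2–B3, B3–B4, B4–B5, B5–B6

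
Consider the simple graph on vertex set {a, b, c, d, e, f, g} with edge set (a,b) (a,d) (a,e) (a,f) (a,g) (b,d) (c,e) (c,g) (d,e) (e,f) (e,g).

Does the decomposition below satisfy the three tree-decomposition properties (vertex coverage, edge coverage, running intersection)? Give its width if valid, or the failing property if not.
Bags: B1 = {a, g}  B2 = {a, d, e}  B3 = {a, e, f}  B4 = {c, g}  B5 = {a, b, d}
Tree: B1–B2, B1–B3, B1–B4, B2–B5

A tree decomposition must satisfy three properties: every vertex lies in some bag; for every edge, both endpoints lie together in some bag; and for every vertex, the bags containing it form a connected subtree. Here edge (e,g) lies in no bag, so the decomposition is invalid.

No — edge (e,g) lies in no bag.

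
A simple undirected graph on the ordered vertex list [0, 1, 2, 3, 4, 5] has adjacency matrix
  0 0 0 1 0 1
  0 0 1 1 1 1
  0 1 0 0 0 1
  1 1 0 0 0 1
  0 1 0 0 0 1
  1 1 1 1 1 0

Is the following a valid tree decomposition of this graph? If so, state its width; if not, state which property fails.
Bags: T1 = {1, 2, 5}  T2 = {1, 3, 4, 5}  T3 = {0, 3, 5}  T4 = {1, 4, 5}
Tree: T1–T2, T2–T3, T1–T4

A tree decomposition must satisfy three properties: every vertex lies in some bag; for every edge, both endpoints lie together in some bag; and for every vertex, the bags containing it form a connected subtree. Here bags containing vertex 4 are not connected in the tree, so the decomposition is invalid.

No — bags containing vertex 4 are not connected in the tree.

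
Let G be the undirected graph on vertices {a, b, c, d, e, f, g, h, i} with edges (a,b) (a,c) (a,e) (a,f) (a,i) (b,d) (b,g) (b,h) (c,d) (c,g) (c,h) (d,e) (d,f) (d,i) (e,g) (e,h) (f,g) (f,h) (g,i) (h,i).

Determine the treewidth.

4

A width-4 tree decomposition is:
Bags: B1 = {a, c, d, g, h}  B2 = {a, d, f, g, h}  B3 = {a, d, g, h, i}  B4 = {a, b, d, g, h}  B5 = {a, d, e, g, h}
Tree: B1–B2, B2–B3, B3–B4, B4–B5
The largest bag has 5 vertices, giving width 4; this decomposition certifies tw(G) ≤ 4. For the lower bound: the 5 vertex sets {a,c}, {d,f}, {h,i}, {g}, {b} are disjoint, each induces a connected subgraph, and every pair is joined by at least one edge of G. Contracting each set to a single vertex therefore yields K_{5} as a minor, and since treewidth is minor-monotone, tw(G) ≥ tw(K_{5}) = 4. Combining the bounds, tw(G) = 4.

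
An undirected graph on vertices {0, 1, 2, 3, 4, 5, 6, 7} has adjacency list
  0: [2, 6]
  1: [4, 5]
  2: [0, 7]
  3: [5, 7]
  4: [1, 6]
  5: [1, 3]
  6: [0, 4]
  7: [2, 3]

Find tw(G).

2

A width-2 tree decomposition is:
Bags: B1 = {1, 3, 5}  B2 = {1, 3, 4}  B3 = {3, 4, 6}  B4 = {0, 3, 6}  B5 = {0, 2, 3}  B6 = {2, 3, 7}
Tree: B1–B2, B2–B3, B3–B4, B4–B5, B5–B6
Every bag has size at most 3, so the width is 3 − 1 = 2 and tw(G) ≤ 2. Since 3–5–1–4–6–0–2–7–3 is a cycle in G, G is not acyclic. Forests are exactly the graphs of treewidth ≤ 1, so tw(G) ≥ 2. Therefore the treewidth is 2.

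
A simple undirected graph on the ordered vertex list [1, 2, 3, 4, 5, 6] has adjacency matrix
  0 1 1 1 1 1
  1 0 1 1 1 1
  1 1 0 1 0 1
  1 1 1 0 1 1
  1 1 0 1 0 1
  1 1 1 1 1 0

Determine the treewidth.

A width-4 tree decomposition is:
Bags: B1 = {1, 2, 3, 4, 6}  B2 = {1, 2, 4, 5, 6}
Tree: B1–B2
Each bag holds 5 vertices, so the decomposition has width 4, which upper-bounds the treewidth. Conversely, {1, 2, 3, 4, 6} is a clique of size 5, and the vertices of any clique must share a bag in every tree decomposition; so some bag has ≥ 5 vertices and tw(G) ≥ 4. Hence tw(G) = 4 exactly.

4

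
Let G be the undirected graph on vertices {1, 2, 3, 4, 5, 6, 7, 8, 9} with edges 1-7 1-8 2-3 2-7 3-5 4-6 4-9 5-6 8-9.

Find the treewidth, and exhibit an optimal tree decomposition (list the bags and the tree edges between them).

The largest bag has 3 vertices, giving width 2; this decomposition certifies tw(G) ≤ 2. For the lower bound, G contains the cycle 3–2–7–1–8–9–4–6–5–3, so G is not a forest; only forests have treewidth ≤ 1, hence tw(G) ≥ 2. Combining the bounds, tw(G) = 2.

Treewidth 2.
One such decomposition:
Bags: B1 = {2, 3, 7}  B2 = {1, 3, 7}  B3 = {1, 3, 8}  B4 = {3, 8, 9}  B5 = {3, 4, 9}  B6 = {3, 4, 6}  B7 = {3, 5, 6}
Tree: B1–B2, B2–B3, B3–B4, B4–B5, B5–B6, B6–B7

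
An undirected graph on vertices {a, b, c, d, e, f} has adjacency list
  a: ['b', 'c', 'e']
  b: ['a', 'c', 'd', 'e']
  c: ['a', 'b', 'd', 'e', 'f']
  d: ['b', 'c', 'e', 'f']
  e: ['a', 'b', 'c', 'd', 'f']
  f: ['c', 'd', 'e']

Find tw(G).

A width-3 tree decomposition is:
Bags: B1 = {a, b, c, e}  B2 = {b, c, d, e}  B3 = {c, d, e, f}
Tree: B1–B2, B2–B3
Every bag has size at most 4, so the width is 4 − 1 = 3 and tw(G) ≤ 3. For the lower bound, the 4 vertices {c, d, e, f} are pairwise adjacent, and any tree decomposition puts a clique entirely inside one bag — forcing width ≥ 3. The upper and lower bounds meet at 3, so that is the treewidth.

3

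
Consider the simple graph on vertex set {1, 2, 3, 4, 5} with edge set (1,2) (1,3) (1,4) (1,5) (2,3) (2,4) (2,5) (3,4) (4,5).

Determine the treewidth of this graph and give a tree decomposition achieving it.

Treewidth 3.
Bags: B1 = {1, 2, 3, 4}  B2 = {1, 2, 4, 5}
Tree: B1–B2

The largest bag has 4 vertices, giving width 3; this decomposition certifies tw(G) ≤ 3. For the lower bound, the 4 vertices {1, 2, 3, 4} are pairwise adjacent, and any tree decomposition puts a clique entirely inside one bag — forcing width ≥ 3. The upper and lower bounds meet at 3, so that is the treewidth.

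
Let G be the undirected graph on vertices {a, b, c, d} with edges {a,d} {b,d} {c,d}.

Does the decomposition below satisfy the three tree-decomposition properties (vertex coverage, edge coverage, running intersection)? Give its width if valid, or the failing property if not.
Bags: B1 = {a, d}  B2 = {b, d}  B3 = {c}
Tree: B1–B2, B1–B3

No — edge (d,c) lies in no bag.

A tree decomposition must satisfy three properties: every vertex lies in some bag; for every edge, both endpoints lie together in some bag; and for every vertex, the bags containing it form a connected subtree. Here edge (d,c) lies in no bag, so the decomposition is invalid.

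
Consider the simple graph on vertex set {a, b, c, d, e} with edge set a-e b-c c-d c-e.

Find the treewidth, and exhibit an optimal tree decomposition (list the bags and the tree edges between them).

Each bag holds 2 vertices, so the decomposition has width 1, which upper-bounds the treewidth. G has an edge, so its treewidth is at least 1. The upper and lower bounds meet at 1, so that is the treewidth.

Treewidth 1.
One such decomposition:
Bags: B1 = {b, c}  B2 = {c, e}  B3 = {c, d}  B4 = {a, e}
Tree: B1–B2, B2–B3, B2–B4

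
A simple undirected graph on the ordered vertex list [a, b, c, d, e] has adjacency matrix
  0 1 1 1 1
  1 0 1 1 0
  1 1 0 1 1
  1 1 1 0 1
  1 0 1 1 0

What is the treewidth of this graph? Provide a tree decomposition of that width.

Treewidth 3.
One such decomposition:
Bags: B1 = {a, c, d, e}  B2 = {a, b, c, d}
Tree: B1–B2

Every bag has size at most 4, so the width is 4 − 1 = 3 and tw(G) ≤ 3. For the lower bound, the 4 vertices {a, c, d, e} are pairwise adjacent, and any tree decomposition puts a clique entirely inside one bag — forcing width ≥ 3. Therefore the treewidth is 3.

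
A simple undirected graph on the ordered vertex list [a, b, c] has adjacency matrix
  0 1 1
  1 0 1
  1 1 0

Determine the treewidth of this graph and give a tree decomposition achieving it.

Treewidth 2.
One such decomposition:
Bags: B1 = {a, b, c}
Tree: (single bag)

With just one bag of size 3, the width is 3 − 1 = 2, so tw(G) ≤ 2. For the lower bound, the 3 vertices {a, b, c} are pairwise adjacent, and any tree decomposition puts a clique entirely inside one bag — forcing width ≥ 2. Therefore the treewidth is 2.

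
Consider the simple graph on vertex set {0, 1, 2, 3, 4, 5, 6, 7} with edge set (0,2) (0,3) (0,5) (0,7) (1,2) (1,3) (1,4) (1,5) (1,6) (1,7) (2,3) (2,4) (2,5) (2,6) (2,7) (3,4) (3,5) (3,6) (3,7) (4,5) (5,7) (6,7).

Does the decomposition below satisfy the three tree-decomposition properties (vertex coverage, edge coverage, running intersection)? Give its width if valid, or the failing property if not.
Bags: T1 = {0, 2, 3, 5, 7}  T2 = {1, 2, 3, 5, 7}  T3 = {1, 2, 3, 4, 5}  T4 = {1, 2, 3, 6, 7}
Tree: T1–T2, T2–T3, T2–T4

Yes; width 4.

Every vertex of G appears in some bag (union = {0, 1, 2, 3, 4, 5, 6, 7}); every edge is covered by a bag; and for each vertex v the set of bags containing v is connected in the bag tree. The decomposition is therefore valid. The largest bag has 5 vertices, so the width is 4.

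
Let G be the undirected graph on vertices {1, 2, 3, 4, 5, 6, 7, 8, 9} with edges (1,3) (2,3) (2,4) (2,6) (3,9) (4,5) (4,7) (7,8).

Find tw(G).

1

A width-1 tree decomposition is:
Bags: B1 = {1, 3}  B2 = {2, 3}  B3 = {2, 6}  B4 = {2, 4}  B5 = {4, 7}  B6 = {4, 5}  B7 = {7, 8}  B8 = {3, 9}
Tree: B1–B2, B2–B3, B2–B4, B4–B5, B5–B6, B5–B7, B1–B8
Every bag has size at most 2, so the width is 2 − 1 = 1 and tw(G) ≤ 1. G has an edge, so its treewidth is at least 1. Hence tw(G) = 1 exactly.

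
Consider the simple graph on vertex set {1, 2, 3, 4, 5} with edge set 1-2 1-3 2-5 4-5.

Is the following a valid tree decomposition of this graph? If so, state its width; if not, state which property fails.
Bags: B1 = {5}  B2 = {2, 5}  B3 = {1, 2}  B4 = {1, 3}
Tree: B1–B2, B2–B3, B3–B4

A tree decomposition must satisfy three properties: every vertex lies in some bag; for every edge, both endpoints lie together in some bag; and for every vertex, the bags containing it form a connected subtree. Here vertex 4 appears in no bag, so the decomposition is invalid.

No — vertex 4 appears in no bag.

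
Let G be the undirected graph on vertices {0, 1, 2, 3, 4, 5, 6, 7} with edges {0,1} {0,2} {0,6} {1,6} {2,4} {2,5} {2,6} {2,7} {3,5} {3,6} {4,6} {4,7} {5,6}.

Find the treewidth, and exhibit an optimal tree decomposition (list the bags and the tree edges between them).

The largest bag has 3 vertices, giving width 2; this decomposition certifies tw(G) ≤ 2. On the other hand G contains the 3-clique {0, 1, 6}. A clique must lie in a single bag of any decomposition, so no decomposition can have width below 2. Therefore the treewidth is 2.

Treewidth 2.
One optimal decomposition is:
Bags: B1 = {2, 4, 6}  B2 = {2, 5, 6}  B3 = {2, 4, 7}  B4 = {3, 5, 6}  B5 = {0, 2, 6}  B6 = {0, 1, 6}
Tree: B1–B2, B1–B3, B2–B4, B1–B5, B5–B6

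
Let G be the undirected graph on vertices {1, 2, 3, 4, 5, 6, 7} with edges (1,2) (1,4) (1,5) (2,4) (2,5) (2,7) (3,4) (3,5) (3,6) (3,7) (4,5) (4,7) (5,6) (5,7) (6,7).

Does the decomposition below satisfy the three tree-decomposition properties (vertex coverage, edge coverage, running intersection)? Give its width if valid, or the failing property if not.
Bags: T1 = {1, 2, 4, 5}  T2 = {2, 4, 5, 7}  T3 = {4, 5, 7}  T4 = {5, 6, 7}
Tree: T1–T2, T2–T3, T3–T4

No — vertex 3 appears in no bag.

A tree decomposition must satisfy three properties: every vertex lies in some bag; for every edge, both endpoints lie together in some bag; and for every vertex, the bags containing it form a connected subtree. Here vertex 3 appears in no bag, so the decomposition is invalid.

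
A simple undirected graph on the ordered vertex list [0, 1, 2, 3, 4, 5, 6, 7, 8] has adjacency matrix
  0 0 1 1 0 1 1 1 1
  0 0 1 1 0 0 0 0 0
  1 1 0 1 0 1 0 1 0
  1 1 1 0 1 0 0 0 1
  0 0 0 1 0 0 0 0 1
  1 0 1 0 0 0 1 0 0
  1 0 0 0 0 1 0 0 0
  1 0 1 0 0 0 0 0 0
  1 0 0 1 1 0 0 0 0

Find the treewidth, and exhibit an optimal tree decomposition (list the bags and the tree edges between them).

Every bag has size at most 3, so the width is 3 − 1 = 2 and tw(G) ≤ 2. For the lower bound, the 3 vertices {0, 3, 8} are pairwise adjacent, and any tree decomposition puts a clique entirely inside one bag — forcing width ≥ 2. Therefore the treewidth is 2.

Treewidth 2.
Bags: B1 = {0, 3, 8}  B2 = {0, 2, 3}  B3 = {0, 2, 5}  B4 = {0, 5, 6}  B5 = {3, 4, 8}  B6 = {1, 2, 3}  B7 = {0, 2, 7}
Tree: B1–B2, B2–B3, B3–B4, B1–B5, B2–B6, B2–B7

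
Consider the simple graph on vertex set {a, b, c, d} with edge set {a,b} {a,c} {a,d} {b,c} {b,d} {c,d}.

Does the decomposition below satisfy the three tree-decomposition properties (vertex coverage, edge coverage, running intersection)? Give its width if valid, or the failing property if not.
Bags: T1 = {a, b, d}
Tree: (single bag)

A tree decomposition must satisfy three properties: every vertex lies in some bag; for every edge, both endpoints lie together in some bag; and for every vertex, the bags containing it form a connected subtree. Here vertex c appears in no bag, so the decomposition is invalid.

No — vertex c appears in no bag.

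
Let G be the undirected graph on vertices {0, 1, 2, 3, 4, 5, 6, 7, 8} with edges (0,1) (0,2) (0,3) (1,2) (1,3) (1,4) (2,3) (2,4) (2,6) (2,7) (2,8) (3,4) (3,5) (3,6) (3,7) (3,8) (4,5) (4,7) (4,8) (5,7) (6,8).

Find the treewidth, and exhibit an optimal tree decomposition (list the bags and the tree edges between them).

Each bag holds 4 vertices, so the decomposition has width 3, which upper-bounds the treewidth. Conversely, {0, 1, 2, 3} is a clique of size 4, and the vertices of any clique must share a bag in every tree decomposition; so some bag has ≥ 4 vertices and tw(G) ≥ 3. Combining the bounds, tw(G) = 3.

Treewidth 3.
One optimal decomposition is:
Bags: B1 = {1, 2, 3, 4}  B2 = {2, 3, 4, 8}  B3 = {0, 1, 2, 3}  B4 = {2, 3, 4, 7}  B5 = {2, 3, 6, 8}  B6 = {3, 4, 5, 7}
Tree: B1–B2, B1–B3, B2–B4, B2–B5, B4–B6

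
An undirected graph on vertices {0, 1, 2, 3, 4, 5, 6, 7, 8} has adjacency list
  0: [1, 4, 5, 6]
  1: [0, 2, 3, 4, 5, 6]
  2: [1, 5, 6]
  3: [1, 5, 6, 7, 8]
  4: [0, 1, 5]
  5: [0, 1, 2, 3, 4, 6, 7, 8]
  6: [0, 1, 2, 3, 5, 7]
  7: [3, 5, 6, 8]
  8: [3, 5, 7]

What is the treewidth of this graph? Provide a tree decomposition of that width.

Each bag holds 4 vertices, so the decomposition has width 3, which upper-bounds the treewidth. For the lower bound, the 4 vertices {3, 5, 7, 8} are pairwise adjacent, and any tree decomposition puts a clique entirely inside one bag — forcing width ≥ 3. Therefore the treewidth is 3.

Treewidth 3.
One optimal decomposition is:
Bags: B1 = {1, 3, 5, 6}  B2 = {3, 5, 6, 7}  B3 = {0, 1, 5, 6}  B4 = {1, 2, 5, 6}  B5 = {0, 1, 4, 5}  B6 = {3, 5, 7, 8}
Tree: B1–B2, B1–B3, B3–B4, B3–B5, B2–B6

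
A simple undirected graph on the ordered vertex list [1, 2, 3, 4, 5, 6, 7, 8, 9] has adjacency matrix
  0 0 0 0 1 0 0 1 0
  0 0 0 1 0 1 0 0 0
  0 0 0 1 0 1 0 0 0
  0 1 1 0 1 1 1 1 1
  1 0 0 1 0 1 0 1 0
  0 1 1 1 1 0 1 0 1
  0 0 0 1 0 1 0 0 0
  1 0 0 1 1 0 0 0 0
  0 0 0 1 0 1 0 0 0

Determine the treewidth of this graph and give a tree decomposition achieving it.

The largest bag has 3 vertices, giving width 2; this decomposition certifies tw(G) ≤ 2. Conversely, {1, 5, 8} is a clique of size 3, and the vertices of any clique must share a bag in every tree decomposition; so some bag has ≥ 3 vertices and tw(G) ≥ 2. Combining the bounds, tw(G) = 2.

Treewidth 2.
One such decomposition:
Bags: B1 = {3, 4, 6}  B2 = {4, 5, 6}  B3 = {4, 5, 8}  B4 = {2, 4, 6}  B5 = {1, 5, 8}  B6 = {4, 6, 7}  B7 = {4, 6, 9}
Tree: B1–B2, B2–B3, B2–B4, B3–B5, B4–B6, B6–B7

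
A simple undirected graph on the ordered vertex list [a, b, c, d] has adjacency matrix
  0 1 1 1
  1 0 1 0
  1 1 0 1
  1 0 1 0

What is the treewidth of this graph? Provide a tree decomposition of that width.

Every bag has size at most 3, so the width is 3 − 1 = 2 and tw(G) ≤ 2. For the lower bound, the 3 vertices {a, c, d} are pairwise adjacent, and any tree decomposition puts a clique entirely inside one bag — forcing width ≥ 2. The upper and lower bounds meet at 2, so that is the treewidth.

Treewidth 2.
One such decomposition:
Bags: B1 = {a, b, c}  B2 = {a, c, d}
Tree: B1–B2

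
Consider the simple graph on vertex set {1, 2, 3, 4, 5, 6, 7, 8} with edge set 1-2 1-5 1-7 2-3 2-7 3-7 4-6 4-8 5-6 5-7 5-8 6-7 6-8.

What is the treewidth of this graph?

2

A width-2 tree decomposition is:
Bags: B1 = {5, 6, 8}  B2 = {4, 6, 8}  B3 = {5, 6, 7}  B4 = {1, 5, 7}  B5 = {1, 2, 7}  B6 = {2, 3, 7}
Tree: B1–B2, B1–B3, B3–B4, B4–B5, B5–B6
Each bag holds 3 vertices, so the decomposition has width 2, which upper-bounds the treewidth. On the other hand G contains the 3-clique {4, 6, 8}. A clique must lie in a single bag of any decomposition, so no decomposition can have width below 2. Combining the bounds, tw(G) = 2.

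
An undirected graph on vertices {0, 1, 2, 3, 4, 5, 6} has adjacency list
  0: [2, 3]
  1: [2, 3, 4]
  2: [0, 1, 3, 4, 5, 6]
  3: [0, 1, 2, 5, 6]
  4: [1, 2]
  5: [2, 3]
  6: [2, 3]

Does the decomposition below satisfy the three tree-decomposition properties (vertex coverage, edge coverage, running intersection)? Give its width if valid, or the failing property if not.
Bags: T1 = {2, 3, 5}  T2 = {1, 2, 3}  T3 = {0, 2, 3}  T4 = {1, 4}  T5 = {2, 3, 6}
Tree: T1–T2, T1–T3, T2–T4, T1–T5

A tree decomposition must satisfy three properties: every vertex lies in some bag; for every edge, both endpoints lie together in some bag; and for every vertex, the bags containing it form a connected subtree. Here edge (2,4) lies in no bag, so the decomposition is invalid.

No — edge (2,4) lies in no bag.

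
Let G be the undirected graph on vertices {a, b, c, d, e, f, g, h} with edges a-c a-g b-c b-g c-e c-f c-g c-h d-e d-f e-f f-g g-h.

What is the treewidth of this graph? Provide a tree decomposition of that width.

The largest bag has 3 vertices, giving width 2; this decomposition certifies tw(G) ≤ 2. On the other hand G contains the 3-clique {d, e, f}. A clique must lie in a single bag of any decomposition, so no decomposition can have width below 2. Hence tw(G) = 2 exactly.

Treewidth 2.
Bags: B1 = {c, f, g}  B2 = {b, c, g}  B3 = {a, c, g}  B4 = {c, e, f}  B5 = {c, g, h}  B6 = {d, e, f}
Tree: B1–B2, B1–B3, B1–B4, B2–B5, B4–B6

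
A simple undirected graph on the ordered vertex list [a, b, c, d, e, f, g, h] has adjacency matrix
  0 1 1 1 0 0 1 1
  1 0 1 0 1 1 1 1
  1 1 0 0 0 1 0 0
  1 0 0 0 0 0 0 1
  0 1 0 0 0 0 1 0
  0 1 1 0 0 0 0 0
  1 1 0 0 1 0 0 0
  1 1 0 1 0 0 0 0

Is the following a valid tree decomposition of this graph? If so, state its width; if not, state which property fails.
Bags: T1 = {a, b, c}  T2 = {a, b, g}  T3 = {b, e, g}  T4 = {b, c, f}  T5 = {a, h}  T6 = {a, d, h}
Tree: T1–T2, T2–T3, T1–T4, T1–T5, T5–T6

A tree decomposition must satisfy three properties: every vertex lies in some bag; for every edge, both endpoints lie together in some bag; and for every vertex, the bags containing it form a connected subtree. Here edge (b,h) lies in no bag, so the decomposition is invalid.

No — edge (b,h) lies in no bag.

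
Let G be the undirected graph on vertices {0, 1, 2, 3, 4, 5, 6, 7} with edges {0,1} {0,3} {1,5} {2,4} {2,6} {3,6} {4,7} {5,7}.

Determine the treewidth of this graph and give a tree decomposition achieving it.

The largest bag has 3 vertices, giving width 2; this decomposition certifies tw(G) ≤ 2. Since 0–3–6–2–4–7–5–1–0 is a cycle in G, G is not acyclic. Forests are exactly the graphs of treewidth ≤ 1, so tw(G) ≥ 2. Hence tw(G) = 2 exactly.

Treewidth 2.
One such decomposition:
Bags: B1 = {0, 3, 6}  B2 = {0, 2, 6}  B3 = {0, 2, 4}  B4 = {0, 4, 7}  B5 = {0, 5, 7}  B6 = {0, 1, 5}
Tree: B1–B2, B2–B3, B3–B4, B4–B5, B5–B6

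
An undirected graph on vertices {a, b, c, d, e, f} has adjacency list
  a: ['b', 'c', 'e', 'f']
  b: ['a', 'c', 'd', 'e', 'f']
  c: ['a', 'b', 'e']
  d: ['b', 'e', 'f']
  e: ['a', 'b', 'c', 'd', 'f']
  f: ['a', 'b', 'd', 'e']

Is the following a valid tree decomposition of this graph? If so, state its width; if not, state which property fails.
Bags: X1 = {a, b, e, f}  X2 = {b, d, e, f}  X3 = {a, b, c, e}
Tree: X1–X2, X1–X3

Yes; width 3.

Vertex coverage: the bags together contain {a, b, c, d, e, f}, the full vertex set. Edge coverage: each edge of G has both endpoints in at least one bag. Running intersection: for every vertex, the bags containing it form a connected subtree. All three properties hold, so this is a valid tree decomposition of width max|bag| − 1 = 3, and hence tw(G) ≤ 3.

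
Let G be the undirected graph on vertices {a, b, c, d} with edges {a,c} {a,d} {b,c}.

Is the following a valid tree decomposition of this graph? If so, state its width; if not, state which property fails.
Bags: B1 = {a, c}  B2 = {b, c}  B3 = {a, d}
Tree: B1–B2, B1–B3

Yes; width 1.

Vertex coverage: the bags together contain {a, b, c, d}, the full vertex set. Edge coverage: each edge of G has both endpoints in at least one bag. Running intersection: for every vertex, the bags containing it form a connected subtree. All three properties hold, so this is a valid tree decomposition of width max|bag| − 1 = 1, and hence tw(G) ≤ 1.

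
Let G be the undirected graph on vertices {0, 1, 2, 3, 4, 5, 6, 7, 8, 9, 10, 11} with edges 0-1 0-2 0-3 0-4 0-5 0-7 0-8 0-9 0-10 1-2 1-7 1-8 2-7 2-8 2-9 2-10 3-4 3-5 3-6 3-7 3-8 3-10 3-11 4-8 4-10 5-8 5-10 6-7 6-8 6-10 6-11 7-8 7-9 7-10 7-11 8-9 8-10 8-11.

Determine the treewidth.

4

A width-4 tree decomposition is:
Bags: B1 = {0, 3, 7, 8, 10}  B2 = {0, 3, 4, 8, 10}  B3 = {0, 3, 5, 8, 10}  B4 = {0, 2, 7, 8, 10}  B5 = {3, 6, 7, 8, 10}  B6 = {0, 2, 7, 8, 9}  B7 = {0, 1, 2, 7, 8}  B8 = {3, 6, 7, 8, 11}
Tree: B1–B2, B1–B3, B1–B4, B1–B5, B4–B6, B6–B7, B5–B8
Each bag holds 5 vertices, so the decomposition has width 4, which upper-bounds the treewidth. For the lower bound, the 5 vertices {0, 3, 4, 8, 10} are pairwise adjacent, and any tree decomposition puts a clique entirely inside one bag — forcing width ≥ 4. The upper and lower bounds meet at 4, so that is the treewidth.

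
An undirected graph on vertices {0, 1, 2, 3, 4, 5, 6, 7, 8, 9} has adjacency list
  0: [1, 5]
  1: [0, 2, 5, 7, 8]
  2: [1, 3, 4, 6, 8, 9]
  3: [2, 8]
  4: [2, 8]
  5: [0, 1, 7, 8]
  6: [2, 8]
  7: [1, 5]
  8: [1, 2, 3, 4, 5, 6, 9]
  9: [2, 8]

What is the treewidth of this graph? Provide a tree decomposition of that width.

The largest bag has 3 vertices, giving width 2; this decomposition certifies tw(G) ≤ 2. On the other hand G contains the 3-clique {0, 1, 5}. A clique must lie in a single bag of any decomposition, so no decomposition can have width below 2. Hence tw(G) = 2 exactly.

Treewidth 2.
Bags: B1 = {2, 3, 8}  B2 = {1, 2, 8}  B3 = {1, 5, 8}  B4 = {2, 6, 8}  B5 = {0, 1, 5}  B6 = {2, 8, 9}  B7 = {1, 5, 7}  B8 = {2, 4, 8}
Tree: B1–B2, B2–B3, B1–B4, B3–B5, B4–B6, B3–B7, B6–B8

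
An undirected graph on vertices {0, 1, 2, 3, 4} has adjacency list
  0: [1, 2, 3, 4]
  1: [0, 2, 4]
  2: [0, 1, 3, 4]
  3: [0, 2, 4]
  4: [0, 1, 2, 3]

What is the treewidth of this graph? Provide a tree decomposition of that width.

The largest bag has 4 vertices, giving width 3; this decomposition certifies tw(G) ≤ 3. Conversely, {0, 1, 2, 4} is a clique of size 4, and the vertices of any clique must share a bag in every tree decomposition; so some bag has ≥ 4 vertices and tw(G) ≥ 3. Combining the bounds, tw(G) = 3.

Treewidth 3.
One optimal decomposition is:
Bags: B1 = {0, 1, 2, 4}  B2 = {0, 2, 3, 4}
Tree: B1–B2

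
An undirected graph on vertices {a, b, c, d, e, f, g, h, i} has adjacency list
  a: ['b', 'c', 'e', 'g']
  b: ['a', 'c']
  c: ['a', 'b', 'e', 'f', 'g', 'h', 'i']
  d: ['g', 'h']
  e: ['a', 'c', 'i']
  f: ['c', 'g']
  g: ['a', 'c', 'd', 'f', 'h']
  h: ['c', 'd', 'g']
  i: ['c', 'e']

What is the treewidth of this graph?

2

A width-2 tree decomposition is:
Bags: B1 = {a, c, g}  B2 = {c, g, h}  B3 = {c, f, g}  B4 = {a, c, e}  B5 = {c, e, i}  B6 = {a, b, c}  B7 = {d, g, h}
Tree: B1–B2, B2–B3, B1–B4, B4–B5, B1–B6, B2–B7
The largest bag has 3 vertices, giving width 2; this decomposition certifies tw(G) ≤ 2. On the other hand G contains the 3-clique {d, g, h}. A clique must lie in a single bag of any decomposition, so no decomposition can have width below 2. Hence tw(G) = 2 exactly.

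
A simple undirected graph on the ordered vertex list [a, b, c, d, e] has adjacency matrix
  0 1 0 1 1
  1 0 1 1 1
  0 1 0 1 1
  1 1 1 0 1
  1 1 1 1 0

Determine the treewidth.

A width-3 tree decomposition is:
Bags: B1 = {b, c, d, e}  B2 = {a, b, d, e}
Tree: B1–B2
Each bag holds 4 vertices, so the decomposition has width 3, which upper-bounds the treewidth. On the other hand G contains the 4-clique {b, c, d, e}. A clique must lie in a single bag of any decomposition, so no decomposition can have width below 3. The upper and lower bounds meet at 3, so that is the treewidth.

3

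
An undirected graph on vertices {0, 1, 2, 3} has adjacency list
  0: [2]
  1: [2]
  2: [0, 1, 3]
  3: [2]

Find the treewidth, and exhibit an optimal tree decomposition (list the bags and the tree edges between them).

Treewidth 1.
One such decomposition:
Bags: B1 = {1, 2}  B2 = {2, 3}  B3 = {0, 2}
Tree: B1–B2, B1–B3

Every bag has size at most 2, so the width is 2 − 1 = 1 and tw(G) ≤ 1. Any graph with an edge has treewidth ≥ 1, and G has the edge 1–2. Combining the bounds, tw(G) = 1.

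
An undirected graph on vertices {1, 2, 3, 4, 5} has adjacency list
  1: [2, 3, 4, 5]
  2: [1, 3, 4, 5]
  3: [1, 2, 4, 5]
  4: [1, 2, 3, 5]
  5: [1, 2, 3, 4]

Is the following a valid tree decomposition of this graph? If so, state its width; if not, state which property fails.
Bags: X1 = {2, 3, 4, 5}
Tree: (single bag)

A tree decomposition must satisfy three properties: every vertex lies in some bag; for every edge, both endpoints lie together in some bag; and for every vertex, the bags containing it form a connected subtree. Here vertex 1 appears in no bag, so the decomposition is invalid.

No — vertex 1 appears in no bag.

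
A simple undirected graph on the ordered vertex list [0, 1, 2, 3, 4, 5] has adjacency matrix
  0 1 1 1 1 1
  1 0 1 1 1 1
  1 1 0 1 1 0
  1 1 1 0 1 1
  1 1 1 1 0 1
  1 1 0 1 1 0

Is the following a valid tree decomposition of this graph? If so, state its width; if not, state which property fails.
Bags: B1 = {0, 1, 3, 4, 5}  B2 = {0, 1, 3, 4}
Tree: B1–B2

No — vertex 2 appears in no bag.

A tree decomposition must satisfy three properties: every vertex lies in some bag; for every edge, both endpoints lie together in some bag; and for every vertex, the bags containing it form a connected subtree. Here vertex 2 appears in no bag, so the decomposition is invalid.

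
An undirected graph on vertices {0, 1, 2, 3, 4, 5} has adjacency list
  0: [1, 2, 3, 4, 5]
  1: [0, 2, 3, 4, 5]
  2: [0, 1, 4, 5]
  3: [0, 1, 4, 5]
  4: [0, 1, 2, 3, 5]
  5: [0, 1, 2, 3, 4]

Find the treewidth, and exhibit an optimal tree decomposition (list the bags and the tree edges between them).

Every bag has size at most 5, so the width is 5 − 1 = 4 and tw(G) ≤ 4. On the other hand G contains the 5-clique {0, 1, 2, 4, 5}. A clique must lie in a single bag of any decomposition, so no decomposition can have width below 4. Combining the bounds, tw(G) = 4.

Treewidth 4.
Bags: B1 = {0, 1, 2, 4, 5}  B2 = {0, 1, 3, 4, 5}
Tree: B1–B2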